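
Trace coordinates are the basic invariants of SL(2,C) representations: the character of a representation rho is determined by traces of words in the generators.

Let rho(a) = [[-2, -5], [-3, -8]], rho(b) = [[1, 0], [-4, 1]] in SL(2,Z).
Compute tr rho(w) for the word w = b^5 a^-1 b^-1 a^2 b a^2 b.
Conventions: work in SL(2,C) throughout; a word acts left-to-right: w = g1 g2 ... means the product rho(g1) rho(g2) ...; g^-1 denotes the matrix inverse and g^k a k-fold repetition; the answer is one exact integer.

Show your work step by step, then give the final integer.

2438910

rho(b) = [[1, 0], [-4, 1]]
... * rho(b) = [[1, 0], [-4, 1]]  ->  [[1, 0], [-8, 1]]
... * rho(b) = [[1, 0], [-4, 1]]  ->  [[1, 0], [-12, 1]]
... * rho(b) = [[1, 0], [-4, 1]]  ->  [[1, 0], [-16, 1]]
... * rho(b) = [[1, 0], [-4, 1]]  ->  [[1, 0], [-20, 1]]
... * rho(a^-1) = [[-8, 5], [3, -2]]  ->  [[-8, 5], [163, -102]]
... * rho(b^-1) = [[1, 0], [4, 1]]  ->  [[12, 5], [-245, -102]]
... * rho(a) = [[-2, -5], [-3, -8]]  ->  [[-39, -100], [796, 2041]]
... * rho(a) = [[-2, -5], [-3, -8]]  ->  [[378, 995], [-7715, -20308]]
... * rho(b) = [[1, 0], [-4, 1]]  ->  [[-3602, 995], [73517, -20308]]
... * rho(a) = [[-2, -5], [-3, -8]]  ->  [[4219, 10050], [-86110, -205121]]
... * rho(a) = [[-2, -5], [-3, -8]]  ->  [[-38588, -101495], [787583, 2071518]]
... * rho(b) = [[1, 0], [-4, 1]]  ->  [[367392, -101495], [-7498489, 2071518]]
tr = 367392 + 2071518 = 2438910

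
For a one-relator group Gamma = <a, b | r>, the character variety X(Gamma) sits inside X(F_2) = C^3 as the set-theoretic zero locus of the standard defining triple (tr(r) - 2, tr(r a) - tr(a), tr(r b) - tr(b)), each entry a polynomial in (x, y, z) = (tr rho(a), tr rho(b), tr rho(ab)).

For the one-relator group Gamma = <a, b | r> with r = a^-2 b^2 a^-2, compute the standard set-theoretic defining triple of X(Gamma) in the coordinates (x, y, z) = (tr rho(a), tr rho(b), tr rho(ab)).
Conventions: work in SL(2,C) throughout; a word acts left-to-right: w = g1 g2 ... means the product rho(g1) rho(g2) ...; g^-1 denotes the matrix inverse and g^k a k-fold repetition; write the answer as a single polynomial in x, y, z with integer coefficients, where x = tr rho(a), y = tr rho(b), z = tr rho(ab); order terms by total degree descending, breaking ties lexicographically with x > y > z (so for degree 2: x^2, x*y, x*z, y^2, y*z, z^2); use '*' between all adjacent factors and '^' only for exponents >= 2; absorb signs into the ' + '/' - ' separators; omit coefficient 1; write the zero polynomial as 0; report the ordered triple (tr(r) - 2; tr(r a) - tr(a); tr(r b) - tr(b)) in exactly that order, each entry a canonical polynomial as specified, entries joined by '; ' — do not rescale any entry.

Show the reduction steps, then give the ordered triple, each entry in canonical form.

trace(b^2) = trace(b) * trace(b) - trace(1)   [square of b] = y^2 - 2
trace(b^2 a) = trace(b) * trace(a b) - trace(a)   [square of b] = y*z - x
trace(b^2 a^-1) = trace(b^2) * trace(a) - trace(b^2 a)   [inverse elimination on a] = x*y^2 - y*z - x
trace(a^-1 b^2 a^-1) = trace(b^2 a^-1) * trace(a) - trace(b^2)   [inverse elimination on a] = x^2*y^2 - x*y*z - x^2 - y^2 + 2
trace(a^-3 b^2) = trace(a^-1 b^2 a^-1) * trace(a) - trace(a^-1 b^2)   [inverse elimination on a] = x^3*y^2 - x^2*y*z - x^3 - 2*x*y^2 + y*z + 3*x
trace(a^-2 b^2 a^-2) = trace(a^-3 b^2) * trace(a) - trace(a^-3 b^2 a)   [inverse elimination on a] = x^4*y^2 - x^3*y*z - x^4 - 3*x^2*y^2 + 2*x*y*z + 4*x^2 + y^2 - 2
trace(b^3) = trace(b) * trace(b^2) - trace(b)  (reduce the b square) = y^3 - 3*y
trace(b^3 a) = trace(b) * trace(b a b) - trace(b a)  (reduce the b square) = y^2*z - x*y - z
trace(b^2 a^-1 b) = trace(b^3) * trace(a) - trace(b^3 a)  (eliminate a^-1) = x*y^3 - y^2*z - 2*x*y + z
trace(a b a b) = trace(b a) * trace(b a) - trace(1)  (split on b) = z^2 - 2
trace(a b a) = trace(a) * trace(b a) - trace(b)  (reduce the a square) = x*z - y
trace(b a b^2 a) = trace(b) * trace(a b a b) - trace(a b a)  (reduce the b square) = y*z^2 - x*z - y
trace(b^2 a^-1 b a) = trace(b a b^2) * trace(a) - trace(b a b^2 a)  (eliminate a^-1) = x*y^2*z - x^2*y - y*z^2 + y
trace(b^2 a^-1 b a^-1) = trace(b^2 a^-1 b) * trace(a) - trace(b^2 a^-1 b a)  (eliminate a^-1) = x^2*y^3 - 2*x*y^2*z - x^2*y + y*z^2 + x*z - y
trace(a^-1 b a^-2 b^2) = trace(b^2 a^-1 b a^-1) * trace(a) - trace(b^2 a^-1 b)  (eliminate a^-1) = x^3*y^3 - 2*x^2*y^2*z - x^3*y - x*y^3 + x*y*z^2 + x^2*z + y^2*z + x*y - z
trace(b a^-2 b^2) = trace(b^3 a^-1) * trace(a) - trace(b^3)  (eliminate a^-1) = x^2*y^3 - x*y^2*z - 2*x^2*y - y^3 + x*z + 3*y
trace(a^-2 b^2 a^-2 b) = trace(a^-1 b a^-2 b^2) * trace(a) - trace(a^-1 b a^-2 b^2 a)  (eliminate a^-1) = x^4*y^3 - 2*x^3*y^2*z - x^4*y - 2*x^2*y^3 + x^2*y*z^2 + x^3*z + 2*x*y^2*z + 3*x^2*y + y^3 - 2*x*z - 3*y
assemble the triple (trace(r) - 2; trace(r a) - x; trace(r b) - y)

x^4*y^2 - x^3*y*z - x^4 - 3*x^2*y^2 + 2*x*y*z + 4*x^2 + y^2 - 4; x^3*y^2 - x^2*y*z - x^3 - 2*x*y^2 + y*z + 2*x; x^4*y^3 - 2*x^3*y^2*z - x^4*y - 2*x^2*y^3 + x^2*y*z^2 + x^3*z + 2*x*y^2*z + 3*x^2*y + y^3 - 2*x*z - 4*y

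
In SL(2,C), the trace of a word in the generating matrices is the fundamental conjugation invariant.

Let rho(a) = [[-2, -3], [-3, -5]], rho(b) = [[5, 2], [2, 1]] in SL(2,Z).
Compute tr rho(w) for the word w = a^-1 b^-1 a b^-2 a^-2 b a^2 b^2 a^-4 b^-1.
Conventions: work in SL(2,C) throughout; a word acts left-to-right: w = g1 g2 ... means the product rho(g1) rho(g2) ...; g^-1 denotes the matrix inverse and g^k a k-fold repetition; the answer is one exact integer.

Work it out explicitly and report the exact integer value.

rho(a^-1) = [[-5, 3], [3, -2]]
... * rho(b^-1) = [[1, -2], [-2, 5]]  ->  [[-11, 25], [7, -16]]
... * rho(a) = [[-2, -3], [-3, -5]]  ->  [[-53, -92], [34, 59]]
... * rho(b^-1) = [[1, -2], [-2, 5]]  ->  [[131, -354], [-84, 227]]
... * rho(b^-1) = [[1, -2], [-2, 5]]  ->  [[839, -2032], [-538, 1303]]
... * rho(a^-1) = [[-5, 3], [3, -2]]  ->  [[-10291, 6581], [6599, -4220]]
... * rho(a^-1) = [[-5, 3], [3, -2]]  ->  [[71198, -44035], [-45655, 28237]]
... * rho(b) = [[5, 2], [2, 1]]  ->  [[267920, 98361], [-171801, -63073]]
... * rho(a) = [[-2, -3], [-3, -5]]  ->  [[-830923, -1295565], [532821, 830768]]
... * rho(a) = [[-2, -3], [-3, -5]]  ->  [[5548541, 8970594], [-3557946, -5752303]]
... * rho(b) = [[5, 2], [2, 1]]  ->  [[45683893, 20067676], [-29294336, -12868195]]
... * rho(b) = [[5, 2], [2, 1]]  ->  [[268554817, 111435462], [-172208070, -71456867]]
... * rho(a^-1) = [[-5, 3], [3, -2]]  ->  [[-1008467699, 582793527], [646669749, -373710476]]
... * rho(a^-1) = [[-5, 3], [3, -2]]  ->  [[6790719076, -4190990151], [-4354480173, 2687430199]]
... * rho(a^-1) = [[-5, 3], [3, -2]]  ->  [[-46526565833, 28754137530], [29834691462, -18438300917]]
... * rho(a^-1) = [[-5, 3], [3, -2]]  ->  [[318895241755, -197087972559], [-204488360061, 126380676220]]
... * rho(b^-1) = [[1, -2], [-2, 5]]  ->  [[713071186873, -1623230346305], [-457249712501, 1040880101222]]
tr = 713071186873 + 1040880101222 = 1753951288095

1753951288095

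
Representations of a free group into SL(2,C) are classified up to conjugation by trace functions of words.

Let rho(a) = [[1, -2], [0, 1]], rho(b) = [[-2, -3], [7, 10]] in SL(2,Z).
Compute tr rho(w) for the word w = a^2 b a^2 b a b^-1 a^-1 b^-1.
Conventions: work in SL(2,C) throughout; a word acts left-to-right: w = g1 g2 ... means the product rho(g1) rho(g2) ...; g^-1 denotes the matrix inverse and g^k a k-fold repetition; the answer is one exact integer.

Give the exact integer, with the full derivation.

-47626

rho(a) = [[1, -2], [0, 1]]
... * rho(a) = [[1, -2], [0, 1]]  ->  [[1, -4], [0, 1]]
... * rho(b) = [[-2, -3], [7, 10]]  ->  [[-30, -43], [7, 10]]
... * rho(a) = [[1, -2], [0, 1]]  ->  [[-30, 17], [7, -4]]
... * rho(a) = [[1, -2], [0, 1]]  ->  [[-30, 77], [7, -18]]
... * rho(b) = [[-2, -3], [7, 10]]  ->  [[599, 860], [-140, -201]]
... * rho(a) = [[1, -2], [0, 1]]  ->  [[599, -338], [-140, 79]]
... * rho(b^-1) = [[10, 3], [-7, -2]]  ->  [[8356, 2473], [-1953, -578]]
... * rho(a^-1) = [[1, 2], [0, 1]]  ->  [[8356, 19185], [-1953, -4484]]
... * rho(b^-1) = [[10, 3], [-7, -2]]  ->  [[-50735, -13302], [11858, 3109]]
tr = -50735 + 3109 = -47626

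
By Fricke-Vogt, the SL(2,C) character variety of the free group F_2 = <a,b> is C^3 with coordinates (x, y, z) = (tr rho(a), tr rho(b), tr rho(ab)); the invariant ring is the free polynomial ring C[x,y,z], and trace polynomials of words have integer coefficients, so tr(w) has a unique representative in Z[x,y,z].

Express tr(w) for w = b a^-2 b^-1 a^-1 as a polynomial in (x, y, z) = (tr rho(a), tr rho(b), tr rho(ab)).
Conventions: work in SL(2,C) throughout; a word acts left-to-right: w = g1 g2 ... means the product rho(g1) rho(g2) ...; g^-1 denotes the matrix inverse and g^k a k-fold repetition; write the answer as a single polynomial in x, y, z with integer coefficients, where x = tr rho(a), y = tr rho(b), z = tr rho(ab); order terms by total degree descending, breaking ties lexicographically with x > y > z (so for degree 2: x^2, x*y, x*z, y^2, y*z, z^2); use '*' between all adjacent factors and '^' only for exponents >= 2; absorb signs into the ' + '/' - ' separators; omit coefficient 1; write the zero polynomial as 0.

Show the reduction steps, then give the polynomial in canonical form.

x^2*y*z - x*y^2 - x*z^2 + x

trace(a^-1) = trace(a) = x
trace(b a b) = trace(b) * trace(a b) - trace(a)   [square of b] = y*z - x
trace(b a b a) = trace(a b) * trace(a b) - trace(1)   [split at a repeated a] = z^2 - 2
trace(a b a^-1 b) = trace(b a b) * trace(a) - trace(b a b a)   [inverse elimination on a] = x*y*z - x^2 - z^2 + 2
trace(b a^-1 b^-1 a) = trace(a b a^-1) * trace(b) - trace(a b a^-1 b)   [inverse elimination on b] = -x*y*z + x^2 + y^2 + z^2 - 2
trace(b^-1 a^-1 b a^-1) = trace(b a^-1 b^-1) * trace(a) - trace(b a^-1 b^-1 a)   [inverse elimination on a] = x*y*z - y^2 - z^2 + 2
trace(b a^-2 b^-1 a^-1) = trace(b^-1 a^-1 b a^-1) * trace(a) - trace(b^-1 a^-1 b)   [inverse elimination on a] = x^2*y*z - x*y^2 - x*z^2 + x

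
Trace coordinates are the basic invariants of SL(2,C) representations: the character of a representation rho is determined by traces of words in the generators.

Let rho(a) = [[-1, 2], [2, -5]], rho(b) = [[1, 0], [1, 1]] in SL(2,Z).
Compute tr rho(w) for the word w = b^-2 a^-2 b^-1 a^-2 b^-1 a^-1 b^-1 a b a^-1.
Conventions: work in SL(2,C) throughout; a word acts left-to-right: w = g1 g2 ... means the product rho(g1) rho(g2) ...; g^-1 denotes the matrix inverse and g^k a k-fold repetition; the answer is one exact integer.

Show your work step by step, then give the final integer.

rho(b^-1) = [[1, 0], [-1, 1]]
... * rho(b^-1) = [[1, 0], [-1, 1]]  ->  [[1, 0], [-2, 1]]
... * rho(a^-1) = [[-5, -2], [-2, -1]]  ->  [[-5, -2], [8, 3]]
... * rho(a^-1) = [[-5, -2], [-2, -1]]  ->  [[29, 12], [-46, -19]]
... * rho(b^-1) = [[1, 0], [-1, 1]]  ->  [[17, 12], [-27, -19]]
... * rho(a^-1) = [[-5, -2], [-2, -1]]  ->  [[-109, -46], [173, 73]]
... * rho(a^-1) = [[-5, -2], [-2, -1]]  ->  [[637, 264], [-1011, -419]]
... * rho(b^-1) = [[1, 0], [-1, 1]]  ->  [[373, 264], [-592, -419]]
... * rho(a^-1) = [[-5, -2], [-2, -1]]  ->  [[-2393, -1010], [3798, 1603]]
... * rho(b^-1) = [[1, 0], [-1, 1]]  ->  [[-1383, -1010], [2195, 1603]]
... * rho(a) = [[-1, 2], [2, -5]]  ->  [[-637, 2284], [1011, -3625]]
... * rho(b) = [[1, 0], [1, 1]]  ->  [[1647, 2284], [-2614, -3625]]
... * rho(a^-1) = [[-5, -2], [-2, -1]]  ->  [[-12803, -5578], [20320, 8853]]
tr = -12803 + 8853 = -3950

-3950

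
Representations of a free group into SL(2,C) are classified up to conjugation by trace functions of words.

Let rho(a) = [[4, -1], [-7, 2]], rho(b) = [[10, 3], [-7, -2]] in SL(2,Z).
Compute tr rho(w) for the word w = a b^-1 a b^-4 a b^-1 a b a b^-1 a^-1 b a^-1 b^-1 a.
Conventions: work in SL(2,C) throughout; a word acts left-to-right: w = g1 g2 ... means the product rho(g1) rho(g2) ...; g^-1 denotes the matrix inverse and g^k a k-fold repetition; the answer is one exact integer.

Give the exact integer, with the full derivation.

rho(a) = [[4, -1], [-7, 2]]
... * rho(b^-1) = [[-2, -3], [7, 10]]  ->  [[-15, -22], [28, 41]]
... * rho(a) = [[4, -1], [-7, 2]]  ->  [[94, -29], [-175, 54]]
... * rho(b^-1) = [[-2, -3], [7, 10]]  ->  [[-391, -572], [728, 1065]]
... * rho(b^-1) = [[-2, -3], [7, 10]]  ->  [[-3222, -4547], [5999, 8466]]
... * rho(b^-1) = [[-2, -3], [7, 10]]  ->  [[-25385, -35804], [47264, 66663]]
... * rho(b^-1) = [[-2, -3], [7, 10]]  ->  [[-199858, -281885], [372113, 524838]]
... * rho(a) = [[4, -1], [-7, 2]]  ->  [[1173763, -363912], [-2185414, 677563]]
... * rho(b^-1) = [[-2, -3], [7, 10]]  ->  [[-4894910, -7160409], [9113769, 13331872]]
... * rho(a) = [[4, -1], [-7, 2]]  ->  [[30543223, -9425908], [-56868028, 17549975]]
... * rho(b) = [[10, 3], [-7, -2]]  ->  [[371413586, 110481485], [-691530105, -205704034]]
... * rho(a) = [[4, -1], [-7, 2]]  ->  [[712283949, -150450616], [-1326192182, 280122037]]
... * rho(b^-1) = [[-2, -3], [7, 10]]  ->  [[-2477722210, -3641358007], [4613238623, 6779796916]]
... * rho(a^-1) = [[2, 1], [7, 4]]  ->  [[-30444950469, -17043154238], [56685055658, 31732426287]]
... * rho(b) = [[10, 3], [-7, -2]]  ->  [[-185147425024, -57248542931], [344723572571, 106590314400]]
... * rho(a^-1) = [[2, 1], [7, 4]]  ->  [[-771034650565, -414141596748], [1435579345942, 771084830171]]
... * rho(b^-1) = [[-2, -3], [7, 10]]  ->  [[-1356921876106, -1828312015785], [2526435119313, 3404110263884]]
... * rho(a) = [[4, -1], [-7, 2]]  ->  [[7370496606071, -2299702155464], [-13723031369936, 4281785408455]]
tr = 7370496606071 + 4281785408455 = 11652282014526

11652282014526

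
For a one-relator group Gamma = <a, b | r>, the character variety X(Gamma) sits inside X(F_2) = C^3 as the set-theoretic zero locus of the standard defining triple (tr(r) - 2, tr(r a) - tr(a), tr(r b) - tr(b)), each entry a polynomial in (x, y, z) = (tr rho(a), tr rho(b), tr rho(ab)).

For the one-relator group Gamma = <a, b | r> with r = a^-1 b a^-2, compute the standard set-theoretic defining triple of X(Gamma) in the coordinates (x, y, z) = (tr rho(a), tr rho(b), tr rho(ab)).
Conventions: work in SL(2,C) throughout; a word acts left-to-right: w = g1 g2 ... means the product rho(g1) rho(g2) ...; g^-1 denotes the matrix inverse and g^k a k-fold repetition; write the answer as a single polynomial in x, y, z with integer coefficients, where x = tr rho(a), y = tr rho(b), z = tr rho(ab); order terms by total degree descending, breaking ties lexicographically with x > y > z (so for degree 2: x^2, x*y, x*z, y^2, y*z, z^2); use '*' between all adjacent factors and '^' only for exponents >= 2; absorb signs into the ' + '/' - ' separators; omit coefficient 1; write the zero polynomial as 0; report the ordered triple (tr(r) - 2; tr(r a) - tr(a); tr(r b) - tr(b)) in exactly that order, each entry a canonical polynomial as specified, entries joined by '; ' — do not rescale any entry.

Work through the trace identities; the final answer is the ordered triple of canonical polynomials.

x^3*y - x^2*z - 2*x*y + z - 2; x^2*y - x*z - x - y; x^3*y^2 - 2*x^2*y*z - x*y^2 + x*z^2 + y*z - x - y

tr(b a^-1) = tr(b) tr(a) - tr(b a) = x*y - z
tr(a^-1 b a^-1) = tr(b a^-1) tr(a) - tr(b) = x^2*y - x*z - y
apply: tr(a^-1 b a^-2) = tr(a^-1 b a^-1) tr(a) - tr(a^-1 b) = x^3*y - x^2*z - 2*x*y + z
tr(b^2) = tr(b) tr(b) - tr(1)   [square of b] = y^2 - 2
tr(b^2 a) = tr(b) tr(a b) - tr(a)   [square of b] = y*z - x
tr(b^2 a^-1) = tr(b^2) tr(a) - tr(b^2 a)   [inverse elimination on a] = x*y^2 - y*z - x
tr(b a^-2 b) = tr(b^2 a^-1) tr(a) - tr(b^2)   [inverse elimination on a] = x^2*y^2 - x*y*z - x^2 - y^2 + 2
apply: tr(b a b a) = tr(a b) tr(a b) - tr(1)   [split at a repeated a] = z^2 - 2
tr(a^-1 b a b) = tr(b a b) tr(a) - tr(b a b a)   [inverse elimination on a] = x*y*z - x^2 - z^2 + 2
apply: tr(b a^-2 b a) = tr(a^-1 b a b) tr(a) - tr(a^-1 b a b a)   [inverse elimination on a] = x^2*y*z - x^3 - x*z^2 - y*z + 3*x
tr(a^-1 b a^-2 b) = tr(b a^-2 b) tr(a) - tr(b a^-2 b a)   [inverse elimination on a] = x^3*y^2 - 2*x^2*y*z - x*y^2 + x*z^2 + y*z - x
assemble the triple (tr(r) - 2; tr(r a) - x; tr(r b) - y)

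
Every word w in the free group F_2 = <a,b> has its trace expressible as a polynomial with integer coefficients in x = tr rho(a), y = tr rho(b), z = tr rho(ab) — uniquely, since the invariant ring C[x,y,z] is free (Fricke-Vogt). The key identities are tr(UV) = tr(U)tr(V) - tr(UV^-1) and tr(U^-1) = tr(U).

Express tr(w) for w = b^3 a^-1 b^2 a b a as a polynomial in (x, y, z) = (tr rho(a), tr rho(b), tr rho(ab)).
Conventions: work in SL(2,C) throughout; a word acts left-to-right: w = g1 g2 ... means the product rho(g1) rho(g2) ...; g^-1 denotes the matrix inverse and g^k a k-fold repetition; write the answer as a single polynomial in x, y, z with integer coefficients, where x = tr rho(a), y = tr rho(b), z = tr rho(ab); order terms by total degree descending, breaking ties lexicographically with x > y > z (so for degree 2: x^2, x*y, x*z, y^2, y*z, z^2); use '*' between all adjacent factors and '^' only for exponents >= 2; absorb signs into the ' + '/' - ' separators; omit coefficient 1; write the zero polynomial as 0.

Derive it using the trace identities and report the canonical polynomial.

x*y^4*z^2 - x^2*y^3*z - y^3*z^3 - x*y^4 - x*y^2*z^2 + x^2*y*z + y^3*z + y*z^3 + 3*x*y^2 - y*z - x

trace(a b a b) = trace(b a) trace(b a) - trace(1)   [split at repeated b] = z^2 - 2
trace(a b a) = trace(a) trace(b a) - trace(b) = x*z - y
use: trace(b a b a b) = trace(b) trace(a b a b) - trace(a b a) = y*z^2 - x*z - y
apply: trace(a b a b^3) = trace(b) trace(b a b a b) - trace(b a b a) = y^2*z^2 - x*y*z - y^2 - z^2 + 2
apply: trace(b a b a b^3) = trace(b) trace(a b a b^3) - trace(a b a b^2) = y^3*z^2 - x*y^2*z - y^3 - 2*y*z^2 + x*z + 3*y
trace(b^2 a b a b^3) = trace(b) trace(b a b a b^3) - trace(b a b a b^2) = y^4*z^2 - x*y^3*z - y^4 - 3*y^2*z^2 + 2*x*y*z + 4*y^2 + z^2 - 2
trace(a b a b a b) = trace(a b) trace(a b a b) - trace(a^-1 b^-1)   [split at repeated a] = z^3 - 3*z
trace(b a b) = trace(b) trace(a b) - trace(a) = y*z - x
apply: trace(a b a b a) = trace(a) trace(b a b a) - trace(b a b) = x*z^2 - y*z - x
trace(a b^2 a b a b) = trace(b) trace(a b a b a b) - trace(a b a b a) = y*z^3 - x*z^2 - 2*y*z + x
trace(b^2 a b) = trace(b) trace(a b^2) - trace(a b) = y^2*z - x*y - z
trace(a b^2 a b a) = trace(a) trace(b^2 a b a) - trace(b^2 a b) = x*y*z^2 - x^2*z - y^2*z + z
use: trace(a b^2 a b a b^2) = trace(b) trace(a b^2 a b a b) - trace(a b^2 a b a) = y^2*z^3 - 2*x*y*z^2 + x^2*z - y^2*z + x*y - z
apply: trace(b^2 a b a b^3 a) = trace(b) trace(a b^2 a b a b^2) - trace(a b^2 a b a b) = y^3*z^3 - 2*x*y^2*z^2 + x^2*y*z - y^3*z - y*z^3 + x*y^2 + x*z^2 + y*z - x
use: trace(b^3 a^-1 b^2 a b a) = trace(b^2 a b a b^3) trace(a) - trace(b^2 a b a b^3 a) = x*y^4*z^2 - x^2*y^3*z - y^3*z^3 - x*y^4 - x*y^2*z^2 + x^2*y*z + y^3*z + y*z^3 + 3*x*y^2 - y*z - x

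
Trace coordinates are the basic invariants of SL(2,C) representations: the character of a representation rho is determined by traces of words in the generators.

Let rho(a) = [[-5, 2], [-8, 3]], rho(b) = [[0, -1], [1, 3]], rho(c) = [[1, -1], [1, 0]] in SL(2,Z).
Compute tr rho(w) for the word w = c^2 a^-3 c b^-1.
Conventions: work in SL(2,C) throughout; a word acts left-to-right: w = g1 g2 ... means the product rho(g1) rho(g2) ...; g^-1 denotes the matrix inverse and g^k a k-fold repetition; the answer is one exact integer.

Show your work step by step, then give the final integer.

rho(c) = [[1, -1], [1, 0]]
... * rho(c) = [[1, -1], [1, 0]]  ->  [[0, -1], [1, -1]]
... * rho(a^-1) = [[3, -2], [8, -5]]  ->  [[-8, 5], [-5, 3]]
... * rho(a^-1) = [[3, -2], [8, -5]]  ->  [[16, -9], [9, -5]]
... * rho(a^-1) = [[3, -2], [8, -5]]  ->  [[-24, 13], [-13, 7]]
... * rho(c) = [[1, -1], [1, 0]]  ->  [[-11, 24], [-6, 13]]
... * rho(b^-1) = [[3, 1], [-1, 0]]  ->  [[-57, -11], [-31, -6]]
tr = -57 + -6 = -63

-63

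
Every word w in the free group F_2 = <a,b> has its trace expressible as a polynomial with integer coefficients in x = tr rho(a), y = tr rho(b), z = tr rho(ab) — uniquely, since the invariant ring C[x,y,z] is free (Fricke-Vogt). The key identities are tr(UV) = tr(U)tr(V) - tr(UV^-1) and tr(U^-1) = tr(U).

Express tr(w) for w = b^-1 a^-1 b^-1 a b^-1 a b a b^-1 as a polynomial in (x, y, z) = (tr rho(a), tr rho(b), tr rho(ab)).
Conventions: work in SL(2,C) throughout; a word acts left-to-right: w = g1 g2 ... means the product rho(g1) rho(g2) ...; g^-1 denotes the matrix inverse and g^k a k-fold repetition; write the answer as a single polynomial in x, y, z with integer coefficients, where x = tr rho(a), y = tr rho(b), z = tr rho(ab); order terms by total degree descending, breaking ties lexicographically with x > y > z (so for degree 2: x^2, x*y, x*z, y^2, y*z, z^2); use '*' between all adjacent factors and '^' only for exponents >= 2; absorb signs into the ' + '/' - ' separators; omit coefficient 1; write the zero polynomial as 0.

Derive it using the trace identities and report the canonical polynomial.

x^2*y^3*z^2 - x^3*y^2*z - x*y^4*z - 2*x*y^2*z^3 + x^2*y^3 + x^2*y*z^2 + y^3*z^2 + y*z^4 + 3*x*y^2*z - 2*x^2*y - y^3 - 4*y*z^2 + x*z + 3*y

trace(a b a) = trace(a) * trace(b a) - trace(b) = x*z - y
reduce: trace(a b a b) = trace(a b) * trace(a b) - trace(1)   [split at repeated a] = z^2 - 2
so trace(b^-1 a b a) = trace(a b a) * trace(b) - trace(a b a b) = x*y*z - y^2 - z^2 + 2
trace(b^-2 a b a) = trace(b^-1 a b a) * trace(b) - trace(b^-1 a b a b) = x*y^2*z - y^3 - y*z^2 - x*z + 3*y
trace(b^-1 a b a b^-2) = trace(b^-2 a b a) * trace(b) - trace(b^-2 a b a b) = x*y^3*z - y^4 - y^2*z^2 - 2*x*y*z + 4*y^2 + z^2 - 2
trace(a^2 b a) = trace(a) * trace(a b a) - trace(a b) = x^2*z - x*y - z
so trace(b a b) = trace(b) * trace(a b) - trace(a) = y*z - x
trace(a^2 b a b) = trace(a) * trace(b a b a) - trace(b a b) = x*z^2 - y*z - x
reduce: trace(a b a b^-1 a) = trace(a^2 b a) * trace(b) - trace(a^2 b a b) = x^2*y*z - x*y^2 - x*z^2 + x
so trace(a b a b a b) = trace(b a b a) * trace(b a) - trace(a b)   [split at repeated b] = z^3 - 3*z
trace(a b a b^-1 a b) = trace(a b a b a) * trace(b) - trace(a b a b a b) = x*y*z^2 - y^2*z - z^3 - x*y + 3*z
reduce: trace(a b^-1 a b a b^-1) = trace(a b a b^-1 a) * trace(b) - trace(a b a b^-1 a b) = x^2*y^2*z - x*y^3 - 2*x*y*z^2 + y^2*z + z^3 + 2*x*y - 3*z
reduce: trace(b^2) = trace(b) * trace(b) - trace(1) = y^2 - 2
trace(b a^2 b) = trace(a) * trace(b^2 a) - trace(b^2) = x*y*z - x^2 - y^2 + 2
reduce: trace(a b a^2 b a) = trace(a) * trace(b a^2 b a) - trace(b a^2 b) = x^2*z^2 - 2*x*y*z + y^2 - 2
so trace(b a b a b) = trace(b) * trace(a b a b) - trace(a b a) = y*z^2 - x*z - y
trace(a b a^2 b a b) = trace(a) * trace(b a b a b a) - trace(b a b a b) = x*z^3 - y*z^2 - 2*x*z + y
so trace(a b a b^-1 a b a) = trace(a b a^2 b a) * trace(b) - trace(a b a^2 b a b) = x^2*y*z^2 - 2*x*y^2*z - x*z^3 + y^3 + y*z^2 + 2*x*z - 3*y
trace(a b a b a b a b) = trace(b a) * trace(b a b a b a) - trace(b^-1 a^-1 b^-1 a^-1)   [split at repeated b] = z^4 - 4*z^2 + 2
trace(a b a b^-1 a b a b) = trace(a b a b a b a) * trace(b) - trace(a b a b a b a b) = x*y*z^3 - y^2*z^2 - z^4 - 2*x*y*z + y^2 + 4*z^2 - 2
trace(b^-1 a b a b^-1 a b a) = trace(a b a b^-1 a b a) * trace(b) - trace(a b a b^-1 a b a b) = x^2*y^2*z^2 - 2*x*y^3*z - 2*x*y*z^3 + y^4 + 2*y^2*z^2 + z^4 + 4*x*y*z - 4*y^2 - 4*z^2 + 2
so trace(b a b^-1 a b a b^-2 a) = trace(b^-1 a b a b^-1 a b a) * trace(b) - trace(b^-1 a b a b^-1 a b a b) = x^2*y^3*z^2 - 2*x*y^4*z - 2*x*y^2*z^3 - x^2*y*z^2 + y^5 + 2*y^3*z^2 + y*z^4 + 6*x*y^2*z + x*z^3 - 5*y^3 - 5*y*z^2 - 2*x*z + 5*y
trace(a b^-1 a b a b^-2 a^-1 b) = trace(b a b^-1 a b a b^-2) * trace(a) - trace(b a b^-1 a b a b^-2 a) = -x^2*y^3*z^2 + x^3*y^2*z + 2*x*y^4*z + 2*x*y^2*z^3 - x^2*y^3 - x^2*y*z^2 - y^5 - 2*y^3*z^2 - y*z^4 - 5*x*y^2*z + 2*x^2*y + 5*y^3 + 5*y*z^2 - x*z - 5*y
so trace(b^-1 a^-1 b^-1 a b^-1 a b a b^-1) = trace(a b^-1 a b a b^-2 a^-1) * trace(b) - trace(a b^-1 a b a b^-2 a^-1 b) = x^2*y^3*z^2 - x^3*y^2*z - x*y^4*z - 2*x*y^2*z^3 + x^2*y^3 + x^2*y*z^2 + y^3*z^2 + y*z^4 + 3*x*y^2*z - 2*x^2*y - y^3 - 4*y*z^2 + x*z + 3*y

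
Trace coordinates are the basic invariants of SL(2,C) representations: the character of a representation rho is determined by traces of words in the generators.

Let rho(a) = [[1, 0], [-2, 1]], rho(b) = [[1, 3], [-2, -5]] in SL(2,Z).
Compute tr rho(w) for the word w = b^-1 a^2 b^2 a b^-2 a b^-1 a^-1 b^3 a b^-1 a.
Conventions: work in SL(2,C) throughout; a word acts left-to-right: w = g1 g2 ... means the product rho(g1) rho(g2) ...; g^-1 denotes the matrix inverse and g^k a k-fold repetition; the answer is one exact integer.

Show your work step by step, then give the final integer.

rho(b^-1) = [[-5, -3], [2, 1]]
... * rho(a) = [[1, 0], [-2, 1]]  ->  [[1, -3], [0, 1]]
... * rho(a) = [[1, 0], [-2, 1]]  ->  [[7, -3], [-2, 1]]
... * rho(b) = [[1, 3], [-2, -5]]  ->  [[13, 36], [-4, -11]]
... * rho(b) = [[1, 3], [-2, -5]]  ->  [[-59, -141], [18, 43]]
... * rho(a) = [[1, 0], [-2, 1]]  ->  [[223, -141], [-68, 43]]
... * rho(b^-1) = [[-5, -3], [2, 1]]  ->  [[-1397, -810], [426, 247]]
... * rho(b^-1) = [[-5, -3], [2, 1]]  ->  [[5365, 3381], [-1636, -1031]]
... * rho(a) = [[1, 0], [-2, 1]]  ->  [[-1397, 3381], [426, -1031]]
... * rho(b^-1) = [[-5, -3], [2, 1]]  ->  [[13747, 7572], [-4192, -2309]]
... * rho(a^-1) = [[1, 0], [2, 1]]  ->  [[28891, 7572], [-8810, -2309]]
... * rho(b) = [[1, 3], [-2, -5]]  ->  [[13747, 48813], [-4192, -14885]]
... * rho(b) = [[1, 3], [-2, -5]]  ->  [[-83879, -202824], [25578, 61849]]
... * rho(b) = [[1, 3], [-2, -5]]  ->  [[321769, 762483], [-98120, -232511]]
... * rho(a) = [[1, 0], [-2, 1]]  ->  [[-1203197, 762483], [366902, -232511]]
... * rho(b^-1) = [[-5, -3], [2, 1]]  ->  [[7540951, 4372074], [-2299532, -1333217]]
... * rho(a) = [[1, 0], [-2, 1]]  ->  [[-1203197, 4372074], [366902, -1333217]]
tr = -1203197 + -1333217 = -2536414

-2536414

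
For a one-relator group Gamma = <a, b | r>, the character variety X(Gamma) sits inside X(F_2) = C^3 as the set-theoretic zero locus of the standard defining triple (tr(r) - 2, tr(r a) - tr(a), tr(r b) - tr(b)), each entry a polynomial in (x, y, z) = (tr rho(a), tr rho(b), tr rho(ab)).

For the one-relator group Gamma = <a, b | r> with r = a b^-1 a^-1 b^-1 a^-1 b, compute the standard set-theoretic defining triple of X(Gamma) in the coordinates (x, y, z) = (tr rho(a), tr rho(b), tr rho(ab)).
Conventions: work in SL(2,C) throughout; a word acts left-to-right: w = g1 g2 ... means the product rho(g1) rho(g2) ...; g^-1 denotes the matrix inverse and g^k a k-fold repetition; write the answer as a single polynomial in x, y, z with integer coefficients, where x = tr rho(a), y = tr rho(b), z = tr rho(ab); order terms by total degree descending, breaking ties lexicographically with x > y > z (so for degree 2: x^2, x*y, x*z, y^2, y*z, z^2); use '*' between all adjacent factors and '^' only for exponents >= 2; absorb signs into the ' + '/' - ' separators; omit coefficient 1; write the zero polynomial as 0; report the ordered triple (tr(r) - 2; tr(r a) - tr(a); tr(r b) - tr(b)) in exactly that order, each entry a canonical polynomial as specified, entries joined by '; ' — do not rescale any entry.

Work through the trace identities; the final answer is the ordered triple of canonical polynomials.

trace(b^-1) = trace(b) = y
trace(a b a) = trace(a) * trace(b a) - trace(b)   [square of a] = x*z - y
trace(a b a b) = trace(b a) * trace(b a) - trace(1)   [split at a repeated b] = z^2 - 2
trace(b^-1 a b a) = trace(a b a) * trace(b) - trace(a b a b)   [inverse elimination on b] = x*y*z - y^2 - z^2 + 2
trace(b^-1 a b a b^-1) = trace(b^-1 a b a) * trace(b) - trace(b^-1 a b a b)   [inverse elimination on b] = x*y^2*z - y^3 - y*z^2 - x*z + 3*y
trace(a b a^2) = trace(a) * trace(a b a) - trace(a b)   [square of a] = x^2*z - x*y - z
trace(b a b) = trace(b) * trace(a b) - trace(a)   [square of b] = y*z - x
trace(a b a^2 b) = trace(a) * trace(b a b a) - trace(b a b)   [square of a] = x*z^2 - y*z - x
trace(a b^-1 a b a) = trace(a b a^2) * trace(b) - trace(a b a^2 b)   [inverse elimination on b] = x^2*y*z - x*y^2 - x*z^2 + x
trace(a b a b a b) = trace(b a b a) * trace(b a) - trace(a b)   [split at a repeated b] = z^3 - 3*z
trace(a b^-1 a b a b) = trace(a b a b a) * trace(b) - trace(a b a b a b)   [inverse elimination on b] = x*y*z^2 - y^2*z - z^3 - x*y + 3*z
trace(b^-1 a b a b^-1 a) = trace(a b^-1 a b a) * trace(b) - trace(a b^-1 a b a b)   [inverse elimination on b] = x^2*y^2*z - x*y^3 - 2*x*y*z^2 + y^2*z + z^3 + 2*x*y - 3*z
trace(b a b^-1 a^-1 b^-1 a) = trace(b^-1 a b a b^-1) * trace(a) - trace(b^-1 a b a b^-1 a)   [inverse elimination on a] = x*y*z^2 - x^2*z - y^2*z - z^3 + x*y + 3*z
trace(a b^-1 a^-1 b^-1 a^-1 b) = trace(b a b^-1 a^-1 b^-1) * trace(a) - trace(b a b^-1 a^-1 b^-1 a)   [inverse elimination on a] = -x*y*z^2 + x^2*z + y^2*z + z^3 - 3*z
trace(a b^-1) = trace(a) * trace(b) - trace(a b)   [inverse elimination on b] = x*y - z
trace(b^2) = trace(b) * trace(b) - trace(1)   [square of b] = y^2 - 2
trace(b a^2 b) = trace(a) * trace(b^2 a) - trace(b^2)   [square of a] = x*y*z - x^2 - y^2 + 2
trace(b^2 a b a) = trace(b) * trace(a b a b) - trace(a b a)   [square of b] = y*z^2 - x*z - y
trace(b^2 a b) = trace(b) * trace(a b^2) - trace(a b)   [square of b] = y^2*z - x*y - z
trace(b a b a^2 b) = trace(a) * trace(b^2 a b a) - trace(b^2 a b)   [square of a] = x*y*z^2 - x^2*z - y^2*z + z
trace(b a b a^2 b a) = trace(a) * trace(b a b a b a) - trace(b a b a b)   [square of a] = x*z^3 - y*z^2 - 2*x*z + y
trace(a b a^2 b a^-1 b) = trace(b a b a^2 b) * trace(a) - trace(b a b a^2 b a)   [inverse elimination on a] = x^2*y*z^2 - x^3*z - x*y^2*z - x*z^3 + y*z^2 + 3*x*z - y
trace(a^-1 b^-1 a b a^2 b) = trace(a b a^2 b a^-1) * trace(b) - trace(a b a^2 b a^-1 b)   [inverse elimination on b] = -x^2*y*z^2 + x^3*z + 2*x*y^2*z + x*z^3 - x^2*y - y^3 - y*z^2 - 3*x*z + 3*y
trace(b a^2 b^-1 a^-1 b^-1 a) = trace(a^-1 b^-1 a b a^2) * trace(b) - trace(a^-1 b^-1 a b a^2 b)   [inverse elimination on b] = x^2*y*z^2 - x^3*z - x*y^2*z - x*z^3 + x^2*y + 3*x*z - y
trace(a b^-1 a^-1 b^-1 a^-1 b a) = trace(b a^2 b^-1 a^-1 b^-1) * trace(a) - trace(b a^2 b^-1 a^-1 b^-1 a)   [inverse elimination on a] = -x^2*y*z^2 + x^3*z + x*y^2*z + x*z^3 - 4*x*z + y
trace(a^-1 b a b) = trace(b a b) * trace(a) - trace(b a b a) = x*y*z - x^2 - z^2 + 2
trace(b a b^-1 a^-1) = trace(a^-1 b a) * trace(b) - trace(a^-1 b a b) = -x*y*z + x^2 + y^2 + z^2 - 2
trace(a b^2 a b^-1) = trace(a b^2 a) * trace(b) - trace(a b^2 a b) = x*y^2*z - x^2*y - y^3 - y*z^2 + x*z + 3*y
trace(b^-1 a b^2 a b^-1) = trace(a b^2 a b^-1) * trace(b) - trace(a b^2 a) = x*y^3*z - x^2*y^2 - y^4 - y^2*z^2 + x^2 + 4*y^2 - 2
trace(a b^2 a^2) = trace(a) * trace(a b^2 a) - trace(a b^2) = x^2*y*z - x^3 - x*y^2 - y*z + 3*x
trace(a b^2 a^2 b) = trace(b) * trace(a^2 b a b) - trace(a^2 b a) = x*y*z^2 - x^2*z - y^2*z + z
trace(a b^-1 a b^2 a) = trace(a b^2 a^2) * trace(b) - trace(a b^2 a^2 b) = x^2*y^2*z - x^3*y - x*y^3 - x*y*z^2 + x^2*z + 3*x*y - z
trace(a b^2 a b a b) = trace(b) * trace(a b a b a b) - trace(a b a b a) = y*z^3 - x*z^2 - 2*y*z + x
trace(a b^-1 a b^2 a b) = trace(a b^2 a b a) * trace(b) - trace(a b^2 a b a b) = x*y^2*z^2 - x^2*y*z - y^3*z - y*z^3 + x*z^2 + 3*y*z - x
trace(b^-1 a b^2 a b^-1 a) = trace(a b^-1 a b^2 a) * trace(b) - trace(a b^-1 a b^2 a b) = x^2*y^3*z - x^3*y^2 - x*y^4 - 2*x*y^2*z^2 + 2*x^2*y*z + y^3*z + y*z^3 + 3*x*y^2 - x*z^2 - 4*y*z + x
trace(b^2 a b^-1 a^-1 b^-1 a) = trace(b^-1 a b^2 a b^-1) * trace(a) - trace(b^-1 a b^2 a b^-1 a) = x*y^2*z^2 - 2*x^2*y*z - y^3*z - y*z^3 + x^3 + x*y^2 + x*z^2 + 4*y*z - 3*x
trace(a b^-1 a^-1 b^-1 a^-1 b^2) = trace(b^2 a b^-1 a^-1 b^-1) * trace(a) - trace(b^2 a b^-1 a^-1 b^-1 a) = -x*y^2*z^2 + x^2*y*z + y^3*z + y*z^3 - 4*y*z + x
assemble the triple (trace(r) - 2; trace(r a) - x; trace(r b) - y)

-x*y*z^2 + x^2*z + y^2*z + z^3 - 3*z - 2; -x^2*y*z^2 + x^3*z + x*y^2*z + x*z^3 - 4*x*z - x + y; -x*y^2*z^2 + x^2*y*z + y^3*z + y*z^3 - 4*y*z + x - y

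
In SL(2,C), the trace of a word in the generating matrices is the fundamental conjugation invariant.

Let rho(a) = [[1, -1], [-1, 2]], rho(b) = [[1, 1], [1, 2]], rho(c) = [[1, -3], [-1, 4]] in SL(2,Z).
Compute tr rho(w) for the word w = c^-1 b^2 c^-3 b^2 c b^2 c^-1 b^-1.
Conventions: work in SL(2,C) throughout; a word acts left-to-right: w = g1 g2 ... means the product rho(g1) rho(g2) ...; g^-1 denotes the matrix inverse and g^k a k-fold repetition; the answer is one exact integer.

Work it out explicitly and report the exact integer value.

rho(c^-1) = [[4, 3], [1, 1]]
... * rho(b) = [[1, 1], [1, 2]]  ->  [[7, 10], [2, 3]]
... * rho(b) = [[1, 1], [1, 2]]  ->  [[17, 27], [5, 8]]
... * rho(c^-1) = [[4, 3], [1, 1]]  ->  [[95, 78], [28, 23]]
... * rho(c^-1) = [[4, 3], [1, 1]]  ->  [[458, 363], [135, 107]]
... * rho(c^-1) = [[4, 3], [1, 1]]  ->  [[2195, 1737], [647, 512]]
... * rho(b) = [[1, 1], [1, 2]]  ->  [[3932, 5669], [1159, 1671]]
... * rho(b) = [[1, 1], [1, 2]]  ->  [[9601, 15270], [2830, 4501]]
... * rho(c) = [[1, -3], [-1, 4]]  ->  [[-5669, 32277], [-1671, 9514]]
... * rho(b) = [[1, 1], [1, 2]]  ->  [[26608, 58885], [7843, 17357]]
... * rho(b) = [[1, 1], [1, 2]]  ->  [[85493, 144378], [25200, 42557]]
... * rho(c^-1) = [[4, 3], [1, 1]]  ->  [[486350, 400857], [143357, 118157]]
... * rho(b^-1) = [[2, -1], [-1, 1]]  ->  [[571843, -85493], [168557, -25200]]
tr = 571843 + -25200 = 546643

546643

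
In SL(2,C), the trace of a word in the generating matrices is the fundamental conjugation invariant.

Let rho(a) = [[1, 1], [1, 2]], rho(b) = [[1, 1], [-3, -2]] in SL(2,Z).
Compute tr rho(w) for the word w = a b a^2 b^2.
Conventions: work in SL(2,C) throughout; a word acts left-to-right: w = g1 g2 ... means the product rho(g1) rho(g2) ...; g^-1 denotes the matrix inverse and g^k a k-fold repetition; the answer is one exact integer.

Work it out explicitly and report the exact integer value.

-30

rho(a) = [[1, 1], [1, 2]]
... * rho(b) = [[1, 1], [-3, -2]]  ->  [[-2, -1], [-5, -3]]
... * rho(a) = [[1, 1], [1, 2]]  ->  [[-3, -4], [-8, -11]]
... * rho(a) = [[1, 1], [1, 2]]  ->  [[-7, -11], [-19, -30]]
... * rho(b) = [[1, 1], [-3, -2]]  ->  [[26, 15], [71, 41]]
... * rho(b) = [[1, 1], [-3, -2]]  ->  [[-19, -4], [-52, -11]]
tr = -19 + -11 = -30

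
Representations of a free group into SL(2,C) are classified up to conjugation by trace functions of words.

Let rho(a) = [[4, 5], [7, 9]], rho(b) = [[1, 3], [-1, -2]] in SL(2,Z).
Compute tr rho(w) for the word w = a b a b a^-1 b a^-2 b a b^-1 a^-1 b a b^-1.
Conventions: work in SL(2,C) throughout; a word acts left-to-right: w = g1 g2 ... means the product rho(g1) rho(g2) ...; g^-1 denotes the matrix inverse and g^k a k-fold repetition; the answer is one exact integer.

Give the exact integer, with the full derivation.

rho(a) = [[4, 5], [7, 9]]
... * rho(b) = [[1, 3], [-1, -2]]  ->  [[-1, 2], [-2, 3]]
... * rho(a) = [[4, 5], [7, 9]]  ->  [[10, 13], [13, 17]]
... * rho(b) = [[1, 3], [-1, -2]]  ->  [[-3, 4], [-4, 5]]
... * rho(a^-1) = [[9, -5], [-7, 4]]  ->  [[-55, 31], [-71, 40]]
... * rho(b) = [[1, 3], [-1, -2]]  ->  [[-86, -227], [-111, -293]]
... * rho(a^-1) = [[9, -5], [-7, 4]]  ->  [[815, -478], [1052, -617]]
... * rho(a^-1) = [[9, -5], [-7, 4]]  ->  [[10681, -5987], [13787, -7728]]
... * rho(b) = [[1, 3], [-1, -2]]  ->  [[16668, 44017], [21515, 56817]]
... * rho(a) = [[4, 5], [7, 9]]  ->  [[374791, 479493], [483779, 618928]]
... * rho(b^-1) = [[-2, -3], [1, 1]]  ->  [[-270089, -644880], [-348630, -832409]]
... * rho(a^-1) = [[9, -5], [-7, 4]]  ->  [[2083359, -1229075], [2689193, -1586486]]
... * rho(b) = [[1, 3], [-1, -2]]  ->  [[3312434, 8708227], [4275679, 11240551]]
... * rho(a) = [[4, 5], [7, 9]]  ->  [[74207325, 94936213], [95786573, 122543354]]
... * rho(b^-1) = [[-2, -3], [1, 1]]  ->  [[-53478437, -127685762], [-69029792, -164816365]]
tr = -53478437 + -164816365 = -218294802

-218294802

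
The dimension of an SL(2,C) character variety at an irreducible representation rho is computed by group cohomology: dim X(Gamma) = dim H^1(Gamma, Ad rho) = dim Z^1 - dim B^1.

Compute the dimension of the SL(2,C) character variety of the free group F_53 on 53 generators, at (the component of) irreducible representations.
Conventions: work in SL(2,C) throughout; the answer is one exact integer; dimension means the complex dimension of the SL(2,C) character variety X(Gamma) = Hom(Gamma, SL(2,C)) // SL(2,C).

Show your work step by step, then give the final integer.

Gamma = F_53 has 53 generators and no relators.
So Z^1 = (sl_2)^53 in full: dim Z^1 = 159.
dim B^1 = 3: the coboundary map is injective because an irreducible image has centralizer 0 in sl_2.
Therefore dim X = 159 - 3 = 156.

156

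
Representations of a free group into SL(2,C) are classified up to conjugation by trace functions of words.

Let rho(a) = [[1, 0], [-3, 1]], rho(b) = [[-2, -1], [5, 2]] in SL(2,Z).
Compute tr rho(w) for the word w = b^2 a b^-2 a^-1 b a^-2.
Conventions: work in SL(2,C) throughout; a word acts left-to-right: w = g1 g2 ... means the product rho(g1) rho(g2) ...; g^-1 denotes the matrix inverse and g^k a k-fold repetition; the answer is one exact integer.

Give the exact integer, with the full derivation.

rho(b) = [[-2, -1], [5, 2]]
... * rho(b) = [[-2, -1], [5, 2]]  ->  [[-1, 0], [0, -1]]
... * rho(a) = [[1, 0], [-3, 1]]  ->  [[-1, 0], [3, -1]]
... * rho(b^-1) = [[2, 1], [-5, -2]]  ->  [[-2, -1], [11, 5]]
... * rho(b^-1) = [[2, 1], [-5, -2]]  ->  [[1, 0], [-3, 1]]
... * rho(a^-1) = [[1, 0], [3, 1]]  ->  [[1, 0], [0, 1]]
... * rho(b) = [[-2, -1], [5, 2]]  ->  [[-2, -1], [5, 2]]
... * rho(a^-1) = [[1, 0], [3, 1]]  ->  [[-5, -1], [11, 2]]
... * rho(a^-1) = [[1, 0], [3, 1]]  ->  [[-8, -1], [17, 2]]
tr = -8 + 2 = -6

-6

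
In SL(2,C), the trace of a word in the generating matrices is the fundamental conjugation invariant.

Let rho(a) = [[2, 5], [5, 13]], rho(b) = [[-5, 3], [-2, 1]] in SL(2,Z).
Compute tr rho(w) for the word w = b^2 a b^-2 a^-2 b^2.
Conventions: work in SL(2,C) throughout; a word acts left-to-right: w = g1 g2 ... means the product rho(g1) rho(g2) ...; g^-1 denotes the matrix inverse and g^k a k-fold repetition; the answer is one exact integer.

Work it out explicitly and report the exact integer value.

2624417

rho(b) = [[-5, 3], [-2, 1]]
... * rho(b) = [[-5, 3], [-2, 1]]  ->  [[19, -12], [8, -5]]
... * rho(a) = [[2, 5], [5, 13]]  ->  [[-22, -61], [-9, -25]]
... * rho(b^-1) = [[1, -3], [2, -5]]  ->  [[-144, 371], [-59, 152]]
... * rho(b^-1) = [[1, -3], [2, -5]]  ->  [[598, -1423], [245, -583]]
... * rho(a^-1) = [[13, -5], [-5, 2]]  ->  [[14889, -5836], [6100, -2391]]
... * rho(a^-1) = [[13, -5], [-5, 2]]  ->  [[222737, -86117], [91255, -35282]]
... * rho(b) = [[-5, 3], [-2, 1]]  ->  [[-941451, 582094], [-385711, 238483]]
... * rho(b) = [[-5, 3], [-2, 1]]  ->  [[3543067, -2242259], [1451589, -918650]]
tr = 3543067 + -918650 = 2624417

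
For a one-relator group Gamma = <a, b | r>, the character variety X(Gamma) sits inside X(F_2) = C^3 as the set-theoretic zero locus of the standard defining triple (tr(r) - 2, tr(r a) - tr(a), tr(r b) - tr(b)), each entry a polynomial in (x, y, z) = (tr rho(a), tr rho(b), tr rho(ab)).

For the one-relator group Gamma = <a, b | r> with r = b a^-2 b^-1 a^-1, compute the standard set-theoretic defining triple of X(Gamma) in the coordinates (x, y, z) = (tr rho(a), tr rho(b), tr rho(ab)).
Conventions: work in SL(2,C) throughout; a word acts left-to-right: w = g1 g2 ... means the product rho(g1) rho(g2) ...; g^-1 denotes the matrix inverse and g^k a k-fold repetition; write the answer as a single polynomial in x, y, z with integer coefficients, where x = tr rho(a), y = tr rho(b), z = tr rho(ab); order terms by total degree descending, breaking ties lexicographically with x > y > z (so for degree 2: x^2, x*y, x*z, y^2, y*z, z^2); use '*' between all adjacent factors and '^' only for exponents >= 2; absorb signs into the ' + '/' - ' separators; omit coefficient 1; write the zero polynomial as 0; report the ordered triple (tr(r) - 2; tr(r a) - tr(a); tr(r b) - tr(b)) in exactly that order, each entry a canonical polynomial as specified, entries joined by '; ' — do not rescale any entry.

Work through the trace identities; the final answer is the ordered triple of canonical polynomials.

x^2*y*z - x*y^2 - x*z^2 + x - 2; x^2 - x - 2; x^2*y^2*z - x*y^3 - x*y*z^2 - x^2*z + 2*x*y - y + z

tr(a^-1) = tr(a) = x
use: tr(a^-2) = tr(a^-1) * tr(a) - tr(1)  (eliminate a^-1) = x^2 - 2
tr(a b a) = tr(a) * tr(b a) - tr(b)  (reduce the a square) = x*z - y
tr(a b a b) = tr(b a) * tr(b a) - tr(1)  (split on b) = z^2 - 2
apply: tr(b^-1 a b a) = tr(a b a) * tr(b) - tr(a b a b)  (eliminate b^-1) = x*y*z - y^2 - z^2 + 2
tr(a^-1 b^-1 a b) = tr(b^-1 a b) * tr(a) - tr(b^-1 a b a)  (eliminate a^-1) = -x*y*z + x^2 + y^2 + z^2 - 2
tr(b a^-2 b^-1 a) = tr(a^-1 b^-1 a b) * tr(a) - tr(a^-1 b^-1 a b a)  (eliminate a^-1) = -x^2*y*z + x^3 + x*y^2 + x*z^2 - 3*x
tr(b a^-2 b^-1 a^-1) = tr(b a^-2 b^-1) * tr(a) - tr(b a^-2 b^-1 a)  (eliminate a^-1) = x^2*y*z - x*y^2 - x*z^2 + x
tr(b a^-1) = tr(b) * tr(a) - tr(b a)  (eliminate a^-1) = x*y - z
tr(b^2 a) = tr(b) * tr(a b) - tr(a)  (reduce the b square) = y*z - x
tr(b^2) = tr(b) * tr(b) - tr(1)  (reduce the b square) = y^2 - 2
tr(a b^2 a) = tr(a) * tr(b^2 a) - tr(b^2)  (reduce the a square) = x*y*z - x^2 - y^2 + 2
tr(a b^2 a b) = tr(b) * tr(a b a b) - tr(a b a)  (reduce the b square) = y*z^2 - x*z - y
tr(b^-1 a b^2 a) = tr(a b^2 a) * tr(b) - tr(a b^2 a b)  (eliminate b^-1) = x*y^2*z - x^2*y - y^3 - y*z^2 + x*z + 3*y
tr(b^2 a^-1 b^-1 a) = tr(b^-1 a b^2) * tr(a) - tr(b^-1 a b^2 a)  (eliminate a^-1) = -x*y^2*z + x^2*y + y^3 + y*z^2 - 3*y
tr(b^-1 a^-1 b^2 a^-1) = tr(b^2 a^-1 b^-1) * tr(a) - tr(b^2 a^-1 b^-1 a)  (eliminate a^-1) = x*y^2*z - y^3 - y*z^2 - x*z + 3*y
apply: tr(b a^-2 b^-1 a^-1 b) = tr(b^-1 a^-1 b^2 a^-1) * tr(a) - tr(b^-1 a^-1 b^2)  (eliminate a^-1) = x^2*y^2*z - x*y^3 - x*y*z^2 - x^2*z + 2*x*y + z
assemble the triple (tr(r) - 2; tr(r a) - x; tr(r b) - y)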